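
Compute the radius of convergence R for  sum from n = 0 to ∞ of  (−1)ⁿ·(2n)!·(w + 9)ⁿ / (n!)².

The ratio of consecutive coefficients is (2n+1)·(2n+2)/(n+1)² → 4.
Hence the series converges for |w + 9| < 1/(4) = 1/4, so the radius of convergence is 1/4.

R = 1/4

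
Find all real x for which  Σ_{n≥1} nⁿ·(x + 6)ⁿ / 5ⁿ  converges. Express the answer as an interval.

Root test: |a_n|^(1/n) = n/5 → ∞.
The root grows without bound, so R = 0 (convergence only at x = -6).

{-6}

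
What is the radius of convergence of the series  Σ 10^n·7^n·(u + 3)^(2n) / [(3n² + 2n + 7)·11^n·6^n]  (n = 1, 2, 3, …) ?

R = √1155/35

Apply the ratio test: |a_{n+1}| / |a_n| = [(3n² + 2n + 7)/(3(n+1)² + 2(n+1) + 7)] · 10·7/(11·6), which tends to 35/33 as n → ∞.
Since the exponent of (u + 3) increases by 2 each term, convergence requires |u + 3|² < 33/35, hence R = √1155/35.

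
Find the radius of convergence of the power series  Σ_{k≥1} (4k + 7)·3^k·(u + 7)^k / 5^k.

R = 5/3

The ratio of consecutive coefficients is [(4(k+1) + 7)/(4k + 7)] · 3/5 → 3/5.
Hence the series converges for |u + 7| < 1/(3/5) = 5/3, so the radius of convergence is 5/3.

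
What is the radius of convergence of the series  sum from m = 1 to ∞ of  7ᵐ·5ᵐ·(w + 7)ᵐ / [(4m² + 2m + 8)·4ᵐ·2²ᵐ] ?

By the ratio test, |a_{m+1}/a_m| = [(4m² + 2m + 8)/(4(m+1)² + 2(m+1) + 8)] · 7·5/(4·4) → 35/16.
Convergence for |w + 7| · 35/16 < 1, i.e. |w + 7| < 16/35. So R = 16/35.

R = 16/35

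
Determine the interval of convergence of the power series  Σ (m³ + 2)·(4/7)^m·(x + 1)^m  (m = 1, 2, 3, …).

Apply the ratio test: |a_{m+1}| / |a_m| = [((m+1)³ + 2)/(m³ + 2)] · 4/7, which tends to 4/7 as m → ∞.
The series converges when 4/7 · |x + 1| < 1, giving R = 7/4.
Check x = 3/4: the terms do not tend to 0, so the series diverges.
At x = -11/4: the m-th term does not approach 0; divergence by the term test.

(-11/4, 3/4)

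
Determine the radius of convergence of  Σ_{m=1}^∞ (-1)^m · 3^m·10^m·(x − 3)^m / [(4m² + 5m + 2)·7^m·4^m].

Ratio test: |a_{m+1}/a_m| = [(4m² + 5m + 2)/(4(m+1)² + 5(m+1) + 2)] · 3·10/(7·4) → 15/14 as m → ∞.
The series converges when 15/14 · |x − 3| < 1, giving R = 14/15.

R = 14/15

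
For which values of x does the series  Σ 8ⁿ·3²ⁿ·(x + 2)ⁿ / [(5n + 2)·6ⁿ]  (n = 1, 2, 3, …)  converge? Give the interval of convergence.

[-25/12, -23/12)

Apply the ratio test: |a_{n+1}| / |a_n| = [(5n + 2)/(5(n+1) + 2)] · 8·9/6, which tends to 12 as n → ∞.
Hence the series converges for |x + 2| < 1/(12) = 1/12, so the radius of convergence is 1/12.
Check x = -23/12: the terms behave like c/n; limit comparison with the harmonic series gives divergence.
Endpoint x = -25/12: convergence follows from the alternating series test (terms decrease monotonically to 0).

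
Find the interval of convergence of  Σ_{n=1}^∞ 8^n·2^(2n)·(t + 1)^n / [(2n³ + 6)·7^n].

By the ratio test, |a_{n+1}/a_n| = [(2n³ + 6)/(2(n+1)³ + 6)] · 8·4/7 → 32/7.
The series converges when 32/7 · |t + 1| < 1, giving R = 7/32.
When t = -25/32, the terms are on the order of 1/n³, so the series converges absolutely by comparison with the p-series (p = 3 > 1).
When t = -39/32, absolute convergence follows by limit comparison with Σ 1/n³.

[-39/32, -25/32]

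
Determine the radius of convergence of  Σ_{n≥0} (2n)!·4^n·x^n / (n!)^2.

Ratio test: |a_{n+1}/a_n| = (2n+1)·(2n+2)/(n+1)² · 4 → 16 as n → ∞.
Convergence for |x| · 16 < 1, i.e. |x| < 1/16. So R = 1/16.

R = 1/16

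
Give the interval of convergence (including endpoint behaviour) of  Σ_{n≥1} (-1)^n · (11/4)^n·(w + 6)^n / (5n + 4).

(-70/11, -62/11]

The ratio of consecutive coefficients is [(5n + 4)/(5(n+1) + 4)] · 11/4 → 11/4.
The series converges when 11/4 · |w + 6| < 1, giving R = 4/11.
When w = -62/11, the terms alternate in sign and decrease monotonically to 0 in absolute value (size ~ c/n), so the alternating series test gives convergence.
Check w = -70/11: comparison with the harmonic series Σ 1/n shows the series diverges.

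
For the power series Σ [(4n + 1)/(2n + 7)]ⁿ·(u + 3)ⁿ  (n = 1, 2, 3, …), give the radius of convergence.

R = 1/2

By the Cauchy root test, |a_n|^(1/n) = (4n + 1)/(2n + 7) → 2.
Convergence for |u + 3| · 2 < 1, i.e. |u + 3| < 1/2. So R = 1/2.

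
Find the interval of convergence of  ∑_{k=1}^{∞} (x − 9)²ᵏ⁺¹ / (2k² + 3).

By the ratio test, |a_{k+1}/a_k| = (2k² + 3)/(2(k+1)² + 3) → 1.
Writing y = (x − 9)², the series in y has radius 1, so |x − 9| < √(1) = 1 and R = 1.
When x = 10, absolute convergence follows by limit comparison with Σ 1/k².
Endpoint x = 8: the terms are on the order of 1/k², so the series converges absolutely by comparison with the p-series (p = 2 > 1).

[8, 10]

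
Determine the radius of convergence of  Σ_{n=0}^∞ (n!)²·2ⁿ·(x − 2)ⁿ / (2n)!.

Ratio test: |a_{n+1}/a_n| = (n+1)²/[(2n+1)·(2n+2)] · 2 → 1/2 as n → ∞.
The series converges when 1/2 · |x − 2| < 1, giving R = 2.

R = 2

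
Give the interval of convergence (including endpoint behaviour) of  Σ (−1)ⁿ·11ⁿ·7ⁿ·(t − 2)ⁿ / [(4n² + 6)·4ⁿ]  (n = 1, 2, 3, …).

Ratio test: |a_{n+1}/a_n| = [(4n² + 6)/(4(n+1)² + 6)] · 11·7/4 → 77/4 as n → ∞.
Convergence for |t − 2| · 77/4 < 1, i.e. |t − 2| < 4/77. So R = 4/77.
Check t = 158/77: the terms are on the order of 1/n², so the series converges absolutely by comparison with the p-series (p = 2 > 1).
Check t = 150/77: the series is dominated by a constant times Σ 1/n², which converges (p = 2 > 1).

[150/77, 158/77]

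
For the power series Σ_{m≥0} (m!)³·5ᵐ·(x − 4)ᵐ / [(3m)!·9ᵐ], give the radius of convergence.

R = 243/5

Apply the ratio test: |a_{m+1}| / |a_m| = (m+1)³/[(3m+1)·(3m+2)·(3m+3)] · 5/9, which tends to 5/243 as m → ∞.
Convergence for |x − 4| · 5/243 < 1, i.e. |x − 4| < 243/5. So R = 243/5.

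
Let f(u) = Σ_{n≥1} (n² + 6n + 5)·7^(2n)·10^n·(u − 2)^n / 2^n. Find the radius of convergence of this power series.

Apply the ratio test: |a_{n+1}| / |a_n| = [((n+1)² + 6(n+1) + 5)/(n² + 6n + 5)] · 49·10/2, which tends to 245 as n → ∞.
Convergence for |u − 2| · 245 < 1, i.e. |u − 2| < 1/245. So R = 1/245.

R = 1/245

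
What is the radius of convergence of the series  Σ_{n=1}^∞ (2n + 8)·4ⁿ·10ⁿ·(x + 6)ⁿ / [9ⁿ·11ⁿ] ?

By the ratio test, |a_{n+1}/a_n| = [(2(n+1) + 8)/(2n + 8)] · 4·10/(9·11) → 40/99.
Thus R = 1/(40/99) = 99/40.

R = 99/40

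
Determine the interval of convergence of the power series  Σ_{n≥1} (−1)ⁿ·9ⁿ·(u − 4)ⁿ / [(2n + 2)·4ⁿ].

(32/9, 40/9]

The ratio of consecutive coefficients is [(2n + 2)/(2(n+1) + 2)] · 9/4 → 9/4.
Hence the series converges for |u − 4| < 1/(9/4) = 4/9, so the radius of convergence is 4/9.
When u = 40/9, an alternating series whose terms decrease to 0 in absolute value, so it converges by the Leibniz criterion.
When u = 32/9, the terms are asymptotic to a nonzero constant times 1/n, so the series diverges by limit comparison with Σ 1/n.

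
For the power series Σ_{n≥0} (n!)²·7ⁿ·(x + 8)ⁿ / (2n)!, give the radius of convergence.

Apply the ratio test: |a_{n+1}| / |a_n| = (n+1)²/[(2n+1)·(2n+2)] · 7, which tends to 7/4 as n → ∞.
Thus R = 1/(7/4) = 4/7.

R = 4/7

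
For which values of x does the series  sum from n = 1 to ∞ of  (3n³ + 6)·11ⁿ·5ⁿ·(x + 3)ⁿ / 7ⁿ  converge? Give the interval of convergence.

(-172/55, -158/55)

Apply the ratio test: |a_{n+1}| / |a_n| = [(3(n+1)³ + 6)/(3n³ + 6)] · 11·5/7, which tends to 55/7 as n → ∞.
The series converges when 55/7 · |x + 3| < 1, giving R = 7/55.
Endpoint x = -158/55: the terms have absolute value of order n³, which does not tend to 0, so the series diverges by the divergence test.
Check x = -172/55: the terms have absolute value of order n³, which does not tend to 0, so the series diverges by the divergence test.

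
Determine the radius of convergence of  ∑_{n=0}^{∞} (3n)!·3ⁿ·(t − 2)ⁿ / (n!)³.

R = 1/81

The ratio of consecutive coefficients is (3n+1)·(3n+2)·(3n+3)/(n+1)³ · 3 → 81.
Hence the series converges for |t − 2| < 1/(81) = 1/81, so the radius of convergence is 1/81.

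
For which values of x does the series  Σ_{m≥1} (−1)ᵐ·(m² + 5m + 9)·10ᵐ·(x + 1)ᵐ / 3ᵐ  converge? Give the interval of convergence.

(-13/10, -7/10)

The ratio of consecutive coefficients is [((m+1)² + 5(m+1) + 9)/(m² + 5m + 9)] · 10/3 → 10/3.
The series converges when 10/3 · |x + 1| < 1, giving R = 3/10.
At x = -7/10: the terms have absolute value of order m², which does not tend to 0, so the series diverges by the divergence test.
Check x = -13/10: the m-th term does not approach 0; divergence by the term test.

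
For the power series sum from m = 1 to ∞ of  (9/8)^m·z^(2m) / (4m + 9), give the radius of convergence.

R = 2√2/3

The ratio of consecutive coefficients is [(4m + 9)/(4(m+1) + 9)] · 9/8 → 9/8.
Successive powers of z differ by 2, so the series converges when |z|² · 9/8 < 1, i.e. |z| < √(8/9). So R = 2√2/3.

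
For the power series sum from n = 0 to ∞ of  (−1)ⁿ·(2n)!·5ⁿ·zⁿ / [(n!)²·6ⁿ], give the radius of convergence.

R = 3/10

Apply the ratio test: |a_{n+1}| / |a_n| = (2n+1)·(2n+2)/(n+1)² · 5/6, which tends to 10/3 as n → ∞.
Thus R = 1/(10/3) = 3/10.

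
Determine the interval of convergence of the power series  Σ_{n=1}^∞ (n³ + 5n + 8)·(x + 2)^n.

By the ratio test, |a_{n+1}/a_n| = ((n+1)³ + 5(n+1) + 8)/(n³ + 5n + 8) → 1.
Convergence for |x + 2| < 1, so R = 1.
At x = -1: the terms have absolute value of order n³, which does not tend to 0, so the series diverges by the divergence test.
At x = -3: the terms have absolute value of order n³, which does not tend to 0, so the series diverges by the divergence test.

(-3, -1)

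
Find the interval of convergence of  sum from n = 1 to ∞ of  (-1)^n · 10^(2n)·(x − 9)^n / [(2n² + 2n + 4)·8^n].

[223/25, 227/25]

Ratio test: |a_{n+1}/a_n| = [(2n² + 2n + 4)/(2(n+1)² + 2(n+1) + 4)] · 100/8 → 25/2 as n → ∞.
Hence the series converges for |x − 9| < 1/(25/2) = 2/25, so the radius of convergence is 2/25.
At x = 227/25: the terms are on the order of 1/n², so the series converges absolutely by comparison with the p-series (p = 2 > 1).
Check x = 223/25: the terms are on the order of 1/n², so the series converges absolutely by comparison with the p-series (p = 2 > 1).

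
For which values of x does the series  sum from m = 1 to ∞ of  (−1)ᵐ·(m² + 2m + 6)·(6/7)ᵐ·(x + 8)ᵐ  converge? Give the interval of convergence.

(-55/6, -41/6)

By the ratio test, |a_{m+1}/a_m| = [((m+1)² + 2(m+1) + 6)/(m² + 2m + 6)] · 6/7 → 6/7.
Convergence for |x + 8| · 6/7 < 1, i.e. |x + 8| < 7/6. So R = 7/6.
Check x = -41/6: the m-th term does not approach 0; divergence by the term test.
Endpoint x = -55/6: the terms have absolute value of order m², which does not tend to 0, so the series diverges by the divergence test.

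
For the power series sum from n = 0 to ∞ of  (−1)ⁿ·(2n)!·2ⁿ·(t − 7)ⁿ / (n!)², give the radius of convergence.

R = 1/8

By the ratio test, |a_{n+1}/a_n| = (2n+1)·(2n+2)/(n+1)² · 2 → 8.
Hence the series converges for |t − 7| < 1/(8) = 1/8, so the radius of convergence is 1/8.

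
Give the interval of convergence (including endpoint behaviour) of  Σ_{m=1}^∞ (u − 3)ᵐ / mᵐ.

Applying the root test, |a_m|^(1/m) = 1/m → 0.
Since the m-th root of |a_m| tends to 0, the series converges for all real u; R = ∞.

(−∞, ∞)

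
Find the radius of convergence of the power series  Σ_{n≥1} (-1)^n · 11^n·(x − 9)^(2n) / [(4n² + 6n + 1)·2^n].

The ratio of consecutive coefficients is [(4n² + 6n + 1)/(4(n+1)² + 6(n+1) + 1)] · 11/2 → 11/2.
Writing y = (x − 9)², the series in y has radius 2/11, so |x − 9| < √(2/11) and R = √22/11.

R = √22/11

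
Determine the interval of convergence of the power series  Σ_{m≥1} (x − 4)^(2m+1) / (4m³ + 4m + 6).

[3, 5]

Ratio test: |a_{m+1}/a_m| = (4m³ + 4m + 6)/(4(m+1)³ + 4(m+1) + 6) → 1 as m → ∞.
Successive powers of (x − 4) differ by 2, so the series converges when |x − 4|² · 1 < 1, i.e. |x − 4| < √(1) = 1. So R = 1.
At x = 5: absolute convergence follows by limit comparison with Σ 1/m³.
Check x = 3: the terms are on the order of 1/m³, so the series converges absolutely by comparison with the p-series (p = 3 > 1).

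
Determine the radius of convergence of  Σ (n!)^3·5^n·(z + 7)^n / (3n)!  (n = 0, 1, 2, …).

R = 27/5

The ratio of consecutive coefficients is (n+1)³/[(3n+1)·(3n+2)·(3n+3)] · 5 → 5/27.
Convergence for |z + 7| · 5/27 < 1, i.e. |z + 7| < 27/5. So R = 27/5.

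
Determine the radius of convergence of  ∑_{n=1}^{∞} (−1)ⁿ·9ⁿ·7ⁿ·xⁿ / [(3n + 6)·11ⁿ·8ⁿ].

R = 88/63

Apply the ratio test: |a_{n+1}| / |a_n| = [(3n + 6)/(3(n+1) + 6)] · 9·7/(11·8), which tends to 63/88 as n → ∞.
Convergence for |x| · 63/88 < 1, i.e. |x| < 88/63. So R = 88/63.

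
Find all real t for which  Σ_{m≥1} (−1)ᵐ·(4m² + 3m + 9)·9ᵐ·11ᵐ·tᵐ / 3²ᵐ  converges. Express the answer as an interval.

By the ratio test, |a_{m+1}/a_m| = [(4(m+1)² + 3(m+1) + 9)/(4m² + 3m + 9)] · 9·11/9 → 11.
Convergence for |t| · 11 < 1, i.e. |t| < 1/11. So R = 1/11.
At t = 1/11: the m-th term does not approach 0; divergence by the term test.
At t = -1/11: the m-th term does not approach 0; divergence by the term test.

(-1/11, 1/11)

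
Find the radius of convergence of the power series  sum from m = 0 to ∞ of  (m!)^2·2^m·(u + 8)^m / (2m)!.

Ratio test: |a_{m+1}/a_m| = (m+1)²/[(2m+1)·(2m+2)] · 2 → 1/2 as m → ∞.
The series converges when 1/2 · |u + 8| < 1, giving R = 2.

R = 2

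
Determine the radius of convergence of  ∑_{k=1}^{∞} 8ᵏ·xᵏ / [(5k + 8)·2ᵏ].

Ratio test: |a_{k+1}/a_k| = [(5k + 8)/(5(k+1) + 8)] · 8/2 → 4 as k → ∞.
Hence the series converges for |x| < 1/(4) = 1/4, so the radius of convergence is 1/4.

R = 1/4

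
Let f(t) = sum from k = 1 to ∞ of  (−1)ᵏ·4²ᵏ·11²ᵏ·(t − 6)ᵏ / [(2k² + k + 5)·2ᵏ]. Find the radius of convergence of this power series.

Ratio test: |a_{k+1}/a_k| = [(2k² + k + 5)/(2(k+1)² + (k+1) + 5)] · 16·121/2 → 968 as k → ∞.
Hence the series converges for |t − 6| < 1/(968) = 1/968, so the radius of convergence is 1/968.

R = 1/968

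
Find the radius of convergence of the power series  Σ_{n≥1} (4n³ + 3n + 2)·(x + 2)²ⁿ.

R = 1

Ratio test: |a_{n+1}/a_n| = (4(n+1)³ + 3(n+1) + 2)/(4n³ + 3n + 2) → 1 as n → ∞.
Writing y = (x + 2)², the series in y has radius 1, so |x + 2| < √(1) = 1 and R = 1.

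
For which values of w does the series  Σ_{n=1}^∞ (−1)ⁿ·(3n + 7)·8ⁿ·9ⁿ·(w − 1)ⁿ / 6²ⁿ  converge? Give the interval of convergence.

The ratio of consecutive coefficients is [(3(n+1) + 7)/(3n + 7)] · 8·9/36 → 2.
Hence the series converges for |w − 1| < 1/(2) = 1/2, so the radius of convergence is 1/2.
Check w = 3/2: the terms have absolute value of order n, which does not tend to 0, so the series diverges by the divergence test.
When w = 1/2, the terms do not tend to 0, so the series diverges.

(1/2, 3/2)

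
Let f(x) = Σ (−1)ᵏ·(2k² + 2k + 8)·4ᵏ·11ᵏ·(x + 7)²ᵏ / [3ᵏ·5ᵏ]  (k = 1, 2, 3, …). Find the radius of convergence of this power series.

Apply the ratio test: |a_{k+1}| / |a_k| = [(2(k+1)² + 2(k+1) + 8)/(2k² + 2k + 8)] · 4·11/(3·5), which tends to 44/15 as k → ∞.
Since the exponent of (x + 7) increases by 2 each term, convergence requires |x + 7|² < 15/44, hence R = √165/22.

R = √165/22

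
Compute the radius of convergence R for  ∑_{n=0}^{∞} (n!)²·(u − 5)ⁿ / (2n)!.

R = 4

Ratio test: |a_{n+1}/a_n| = (n+1)²/[(2n+1)·(2n+2)] → 1/4 as n → ∞.
Thus R = 1/(1/4) = 4.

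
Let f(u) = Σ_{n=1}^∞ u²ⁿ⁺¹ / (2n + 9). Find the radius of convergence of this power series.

By the ratio test, |a_{n+1}/a_n| = (2n + 9)/(2(n+1) + 9) → 1.
Writing y = u², the series in y has radius 1, so |u| < √(1) = 1 and R = 1.

R = 1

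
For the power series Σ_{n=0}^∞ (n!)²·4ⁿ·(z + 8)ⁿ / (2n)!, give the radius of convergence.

Ratio test: |a_{n+1}/a_n| = (n+1)²/[(2n+1)·(2n+2)] · 4 → 1 as n → ∞.
Convergence for |z + 8| < 1, so R = 1.

R = 1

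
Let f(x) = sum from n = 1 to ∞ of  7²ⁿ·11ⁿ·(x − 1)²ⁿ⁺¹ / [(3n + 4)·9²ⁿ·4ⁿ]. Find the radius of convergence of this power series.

Ratio test: |a_{n+1}/a_n| = [(3n + 4)/(3(n+1) + 4)] · 49·11/(81·4) → 539/324 as n → ∞.
Writing y = (x − 1)², the series in y has radius 324/539, so |x − 1| < √(324/539) and R = 18√11/77.

R = 18√11/77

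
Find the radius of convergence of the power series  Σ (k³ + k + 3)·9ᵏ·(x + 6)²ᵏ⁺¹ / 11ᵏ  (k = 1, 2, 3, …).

The ratio of consecutive coefficients is [((k+1)³ + (k+1) + 3)/(k³ + k + 3)] · 9/11 → 9/11.
Successive powers of (x + 6) differ by 2, so the series converges when |x + 6|² · 9/11 < 1, i.e. |x + 6| < √(11/9). So R = √11/3.

R = √11/3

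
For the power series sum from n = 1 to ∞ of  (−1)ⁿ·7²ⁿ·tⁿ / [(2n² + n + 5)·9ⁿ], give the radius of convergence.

R = 9/49

By the ratio test, |a_{n+1}/a_n| = [(2n² + n + 5)/(2(n+1)² + (n+1) + 5)] · 49/9 → 49/9.
Thus R = 1/(49/9) = 9/49.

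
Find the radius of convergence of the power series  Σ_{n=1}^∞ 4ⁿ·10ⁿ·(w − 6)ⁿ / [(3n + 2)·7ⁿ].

R = 7/40

The ratio of consecutive coefficients is [(3n + 2)/(3(n+1) + 2)] · 4·10/7 → 40/7.
Hence the series converges for |w − 6| < 1/(40/7) = 7/40, so the radius of convergence is 7/40.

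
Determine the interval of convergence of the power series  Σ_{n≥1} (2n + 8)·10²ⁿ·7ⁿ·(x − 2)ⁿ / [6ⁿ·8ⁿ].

By the ratio test, |a_{n+1}/a_n| = [(2(n+1) + 8)/(2n + 8)] · 100·7/(6·8) → 175/12.
Hence the series converges for |x − 2| < 1/(175/12) = 12/175, so the radius of convergence is 12/175.
At x = 362/175: the n-th term does not approach 0; divergence by the term test.
At x = 338/175: the n-th term does not approach 0; divergence by the term test.

(338/175, 362/175)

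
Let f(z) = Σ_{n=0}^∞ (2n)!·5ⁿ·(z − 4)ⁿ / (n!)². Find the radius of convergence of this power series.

R = 1/20

Apply the ratio test: |a_{n+1}| / |a_n| = (2n+1)·(2n+2)/(n+1)² · 5, which tends to 20 as n → ∞.
Hence the series converges for |z − 4| < 1/(20) = 1/20, so the radius of convergence is 1/20.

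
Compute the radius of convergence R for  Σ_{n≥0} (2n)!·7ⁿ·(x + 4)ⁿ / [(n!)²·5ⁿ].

R = 5/28

Apply the ratio test: |a_{n+1}| / |a_n| = (2n+1)·(2n+2)/(n+1)² · 7/5, which tends to 28/5 as n → ∞.
The series converges when 28/5 · |x + 4| < 1, giving R = 5/28.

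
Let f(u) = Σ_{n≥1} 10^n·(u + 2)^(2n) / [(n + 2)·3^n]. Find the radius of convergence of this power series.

The ratio of consecutive coefficients is [(n + 2)/((n+1) + 2)] · 10/3 → 10/3.
Successive powers of (u + 2) differ by 2, so the series converges when |u + 2|² · 10/3 < 1, i.e. |u + 2| < √(3/10). So R = √30/10.

R = √30/10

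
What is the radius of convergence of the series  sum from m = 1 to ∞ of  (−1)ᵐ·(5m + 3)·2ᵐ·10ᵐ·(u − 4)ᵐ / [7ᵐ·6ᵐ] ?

R = 21/10

By the ratio test, |a_{m+1}/a_m| = [(5(m+1) + 3)/(5m + 3)] · 2·10/(7·6) → 10/21.
Convergence for |u − 4| · 10/21 < 1, i.e. |u − 4| < 21/10. So R = 21/10.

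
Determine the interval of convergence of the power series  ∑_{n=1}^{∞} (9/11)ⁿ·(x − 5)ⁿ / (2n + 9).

[34/9, 56/9)

The ratio of consecutive coefficients is [(2n + 9)/(2(n+1) + 9)] · 9/11 → 9/11.
The series converges when 9/11 · |x − 5| < 1, giving R = 11/9.
Endpoint x = 56/9: the terms behave like c/n; limit comparison with the harmonic series gives divergence.
Check x = 34/9: an alternating series whose terms decrease to 0 in absolute value, so it converges by the Leibniz criterion.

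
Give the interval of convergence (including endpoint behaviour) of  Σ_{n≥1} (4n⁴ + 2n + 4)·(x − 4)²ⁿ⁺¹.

By the ratio test, |a_{n+1}/a_n| = (4(n+1)⁴ + 2(n+1) + 4)/(4n⁴ + 2n + 4) → 1.
Writing y = (x − 4)², the series in y has radius 1, so |x − 4| < √(1) = 1 and R = 1.
Check x = 5: the terms have absolute value of order n⁴, which does not tend to 0, so the series diverges by the divergence test.
Endpoint x = 3: the terms do not tend to 0, so the series diverges.

(3, 5)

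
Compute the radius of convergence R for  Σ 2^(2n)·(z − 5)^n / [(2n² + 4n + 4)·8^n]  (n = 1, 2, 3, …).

R = 2

Ratio test: |a_{n+1}/a_n| = [(2n² + 4n + 4)/(2(n+1)² + 4(n+1) + 4)] · 4/8 → 1/2 as n → ∞.
Thus R = 1/(1/2) = 2.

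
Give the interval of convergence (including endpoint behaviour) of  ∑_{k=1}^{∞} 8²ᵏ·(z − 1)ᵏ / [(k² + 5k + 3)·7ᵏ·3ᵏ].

The ratio of consecutive coefficients is [(k² + 5k + 3)/((k+1)² + 5(k+1) + 3)] · 64/(7·3) → 64/21.
The series converges when 64/21 · |z − 1| < 1, giving R = 21/64.
Check z = 85/64: absolute convergence follows by limit comparison with Σ 1/k².
Endpoint z = 43/64: the terms are on the order of 1/k², so the series converges absolutely by comparison with the p-series (p = 2 > 1).

[43/64, 85/64]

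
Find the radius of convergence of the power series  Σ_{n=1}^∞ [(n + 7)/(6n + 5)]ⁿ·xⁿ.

R = 6

By the Cauchy root test, |a_n|^(1/n) = (n + 7)/(6n + 5) → 1/6.
The series converges when 1/6 · |x| < 1, giving R = 6.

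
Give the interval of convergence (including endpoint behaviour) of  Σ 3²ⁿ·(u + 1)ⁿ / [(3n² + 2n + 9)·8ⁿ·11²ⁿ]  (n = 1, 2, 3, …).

[-977/9, 959/9]

Apply the ratio test: |a_{n+1}| / |a_n| = [(3n² + 2n + 9)/(3(n+1)² + 2(n+1) + 9)] · 9/(8·121), which tends to 9/968 as n → ∞.
The series converges when 9/968 · |u + 1| < 1, giving R = 968/9.
Endpoint u = 959/9: the series is dominated by a constant times Σ 1/n², which converges (p = 2 > 1).
When u = -977/9, the series is dominated by a constant times Σ 1/n², which converges (p = 2 > 1).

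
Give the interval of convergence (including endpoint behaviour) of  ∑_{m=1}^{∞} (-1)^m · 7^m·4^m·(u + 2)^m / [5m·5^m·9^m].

(-101/28, -11/28]

By the ratio test, |a_{m+1}/a_m| = [5m/5(m+1)] · 7·4/(5·9) → 28/45.
Convergence for |u + 2| · 28/45 < 1, i.e. |u + 2| < 45/28. So R = 45/28.
Endpoint u = -11/28: an alternating series whose terms decrease to 0 in absolute value, so it converges by the Leibniz criterion.
At u = -101/28: comparison with the harmonic series Σ 1/m shows the series diverges.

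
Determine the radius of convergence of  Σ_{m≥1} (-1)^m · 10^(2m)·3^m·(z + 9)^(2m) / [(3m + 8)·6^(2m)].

R = √3/5

By the ratio test, |a_{m+1}/a_m| = [(3m + 8)/(3(m+1) + 8)] · 100·3/36 → 25/3.
Successive powers of (z + 9) differ by 2, so the series converges when |z + 9|² · 25/3 < 1, i.e. |z + 9| < √(3/25). So R = √3/5.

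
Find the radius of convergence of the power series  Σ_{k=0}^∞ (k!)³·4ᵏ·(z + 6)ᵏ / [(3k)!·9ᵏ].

The ratio of consecutive coefficients is (k+1)³/[(3k+1)·(3k+2)·(3k+3)] · 4/9 → 4/243.
Hence the series converges for |z + 6| < 1/(4/243) = 243/4, so the radius of convergence is 243/4.

R = 243/4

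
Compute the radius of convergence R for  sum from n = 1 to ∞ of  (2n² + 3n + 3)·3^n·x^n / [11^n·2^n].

R = 22/3

By the ratio test, |a_{n+1}/a_n| = [(2(n+1)² + 3(n+1) + 3)/(2n² + 3n + 3)] · 3/(11·2) → 3/22.
Thus R = 1/(3/22) = 22/3.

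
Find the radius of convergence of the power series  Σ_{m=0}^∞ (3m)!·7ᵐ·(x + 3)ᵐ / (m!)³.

R = 1/189

Apply the ratio test: |a_{m+1}| / |a_m| = (3m+1)·(3m+2)·(3m+3)/(m+1)³ · 7, which tends to 189 as m → ∞.
Convergence for |x + 3| · 189 < 1, i.e. |x + 3| < 1/189. So R = 1/189.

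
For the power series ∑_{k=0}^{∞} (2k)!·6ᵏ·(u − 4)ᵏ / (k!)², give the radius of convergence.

By the ratio test, |a_{k+1}/a_k| = (2k+1)·(2k+2)/(k+1)² · 6 → 24.
Hence the series converges for |u − 4| < 1/(24) = 1/24, so the radius of convergence is 1/24.

R = 1/24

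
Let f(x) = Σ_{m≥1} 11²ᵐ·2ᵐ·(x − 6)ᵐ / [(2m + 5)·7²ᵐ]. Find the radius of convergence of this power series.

Ratio test: |a_{m+1}/a_m| = [(2m + 5)/(2(m+1) + 5)] · 121·2/49 → 242/49 as m → ∞.
Hence the series converges for |x − 6| < 1/(242/49) = 49/242, so the radius of convergence is 49/242.

R = 49/242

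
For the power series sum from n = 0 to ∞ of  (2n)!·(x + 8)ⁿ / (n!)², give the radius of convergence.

R = 1/4

Ratio test: |a_{n+1}/a_n| = (2n+1)·(2n+2)/(n+1)² → 4 as n → ∞.
Thus R = 1/(4) = 1/4.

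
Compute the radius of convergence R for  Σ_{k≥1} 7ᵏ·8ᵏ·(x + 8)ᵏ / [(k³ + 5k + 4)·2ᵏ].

By the ratio test, |a_{k+1}/a_k| = [(k³ + 5k + 4)/((k+1)³ + 5(k+1) + 4)] · 7·8/2 → 28.
Convergence for |x + 8| · 28 < 1, i.e. |x + 8| < 1/28. So R = 1/28.

R = 1/28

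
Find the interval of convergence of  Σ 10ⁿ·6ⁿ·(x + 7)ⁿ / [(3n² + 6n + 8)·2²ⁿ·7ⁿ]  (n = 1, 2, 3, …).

[-112/15, -98/15]

Ratio test: |a_{n+1}/a_n| = [(3n² + 6n + 8)/(3(n+1)² + 6(n+1) + 8)] · 10·6/(4·7) → 15/7 as n → ∞.
Hence the series converges for |x + 7| < 1/(15/7) = 7/15, so the radius of convergence is 7/15.
At x = -98/15: the series is dominated by a constant times Σ 1/n², which converges (p = 2 > 1).
Check x = -112/15: absolute convergence follows by limit comparison with Σ 1/n².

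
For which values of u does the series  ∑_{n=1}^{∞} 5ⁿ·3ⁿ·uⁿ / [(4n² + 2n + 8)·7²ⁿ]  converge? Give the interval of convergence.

[-49/15, 49/15]

The ratio of consecutive coefficients is [(4n² + 2n + 8)/(4(n+1)² + 2(n+1) + 8)] · 5·3/49 → 15/49.
The series converges when 15/49 · |u| < 1, giving R = 49/15.
When u = 49/15, absolute convergence follows by limit comparison with Σ 1/n².
At u = -49/15: the terms are on the order of 1/n², so the series converges absolutely by comparison with the p-series (p = 2 > 1).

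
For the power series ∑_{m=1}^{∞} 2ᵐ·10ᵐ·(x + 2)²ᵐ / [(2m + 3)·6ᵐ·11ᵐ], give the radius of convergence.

Apply the ratio test: |a_{m+1}| / |a_m| = [(2m + 3)/(2(m+1) + 3)] · 2·10/(6·11), which tends to 10/33 as m → ∞.
Since the exponent of (x + 2) increases by 2 each term, convergence requires |x + 2|² < 33/10, hence R = √330/10.

R = √330/10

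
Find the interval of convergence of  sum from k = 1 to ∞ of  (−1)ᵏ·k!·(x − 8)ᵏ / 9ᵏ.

{8}

By the ratio test, |a_{k+1}/a_k| = (k+1) · 1/9 → ∞.
Since the ratio → ∞, the series diverges for every x ≠ 8, and R = 0.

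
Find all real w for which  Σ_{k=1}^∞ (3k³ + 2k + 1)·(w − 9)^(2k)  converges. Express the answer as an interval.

By the ratio test, |a_{k+1}/a_k| = (3(k+1)³ + 2(k+1) + 1)/(3k³ + 2k + 1) → 1.
Since the exponent of (w − 9) increases by 2 each term, convergence requires |w − 9|² < 1, hence R = 1.
At w = 10: the terms have absolute value of order k³, which does not tend to 0, so the series diverges by the divergence test.
At w = 8: the terms do not tend to 0, so the series diverges.

(8, 10)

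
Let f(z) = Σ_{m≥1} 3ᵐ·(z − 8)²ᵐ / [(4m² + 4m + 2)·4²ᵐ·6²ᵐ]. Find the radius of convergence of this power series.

Apply the ratio test: |a_{m+1}| / |a_m| = [(4m² + 4m + 2)/(4(m+1)² + 4(m+1) + 2)] · 3/(16·36), which tends to 1/192 as m → ∞.
Since the exponent of (z − 8) increases by 2 each term, convergence requires |z − 8|² < 192, hence R = 8√3.

R = 8√3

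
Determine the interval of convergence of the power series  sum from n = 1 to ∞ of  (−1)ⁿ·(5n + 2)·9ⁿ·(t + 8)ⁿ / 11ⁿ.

The ratio of consecutive coefficients is [(5(n+1) + 2)/(5n + 2)] · 9/11 → 9/11.
The series converges when 9/11 · |t + 8| < 1, giving R = 11/9.
Check t = -61/9: the terms do not tend to 0, so the series diverges.
Endpoint t = -83/9: the terms do not tend to 0, so the series diverges.

(-83/9, -61/9)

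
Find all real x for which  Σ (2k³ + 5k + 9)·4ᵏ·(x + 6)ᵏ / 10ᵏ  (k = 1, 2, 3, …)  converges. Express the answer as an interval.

(-17/2, -7/2)

The ratio of consecutive coefficients is [(2(k+1)³ + 5(k+1) + 9)/(2k³ + 5k + 9)] · 4/10 → 2/5.
Hence the series converges for |x + 6| < 1/(2/5) = 5/2, so the radius of convergence is 5/2.
Endpoint x = -7/2: the terms have absolute value of order k³, which does not tend to 0, so the series diverges by the divergence test.
Check x = -17/2: the terms have absolute value of order k³, which does not tend to 0, so the series diverges by the divergence test.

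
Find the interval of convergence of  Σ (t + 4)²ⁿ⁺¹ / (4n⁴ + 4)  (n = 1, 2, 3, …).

[-5, -3]

The ratio of consecutive coefficients is (4n⁴ + 4)/(4(n+1)⁴ + 4) → 1.
Successive powers of (t + 4) differ by 2, so the series converges when |t + 4|² · 1 < 1, i.e. |t + 4| < √(1) = 1. So R = 1.
Endpoint t = -3: the series is dominated by a constant times Σ 1/n⁴, which converges (p = 4 > 1).
At t = -5: the series is dominated by a constant times Σ 1/n⁴, which converges (p = 4 > 1).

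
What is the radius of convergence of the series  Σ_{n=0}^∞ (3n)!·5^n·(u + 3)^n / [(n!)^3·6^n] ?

R = 2/45

Ratio test: |a_{n+1}/a_n| = (3n+1)·(3n+2)·(3n+3)/(n+1)³ · 5/6 → 45/2 as n → ∞.
Convergence for |u + 3| · 45/2 < 1, i.e. |u + 3| < 2/45. So R = 2/45.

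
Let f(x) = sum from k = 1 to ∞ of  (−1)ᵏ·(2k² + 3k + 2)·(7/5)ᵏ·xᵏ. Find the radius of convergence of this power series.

R = 5/7

Ratio test: |a_{k+1}/a_k| = [(2(k+1)² + 3(k+1) + 2)/(2k² + 3k + 2)] · 7/5 → 7/5 as k → ∞.
Convergence for |x| · 7/5 < 1, i.e. |x| < 5/7. So R = 5/7.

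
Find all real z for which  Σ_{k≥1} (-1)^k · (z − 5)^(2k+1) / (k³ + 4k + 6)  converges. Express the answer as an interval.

By the ratio test, |a_{k+1}/a_k| = (k³ + 4k + 6)/((k+1)³ + 4(k+1) + 6) → 1.
Successive powers of (z − 5) differ by 2, so the series converges when |z − 5|² · 1 < 1, i.e. |z − 5| < √(1) = 1. So R = 1.
When z = 6, the terms are on the order of 1/k³, so the series converges absolutely by comparison with the p-series (p = 3 > 1).
Endpoint z = 4: the terms are on the order of 1/k³, so the series converges absolutely by comparison with the p-series (p = 3 > 1).

[4, 6]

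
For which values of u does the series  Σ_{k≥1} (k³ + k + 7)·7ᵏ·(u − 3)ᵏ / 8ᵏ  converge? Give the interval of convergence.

The ratio of consecutive coefficients is [((k+1)³ + (k+1) + 7)/(k³ + k + 7)] · 7/8 → 7/8.
The series converges when 7/8 · |u − 3| < 1, giving R = 8/7.
Check u = 29/7: the terms have absolute value of order k³, which does not tend to 0, so the series diverges by the divergence test.
At u = 13/7: the terms do not tend to 0, so the series diverges.

(13/7, 29/7)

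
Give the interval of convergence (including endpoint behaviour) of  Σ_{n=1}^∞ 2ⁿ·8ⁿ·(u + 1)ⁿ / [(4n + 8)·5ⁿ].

[-21/16, -11/16)

By the ratio test, |a_{n+1}/a_n| = [(4n + 8)/(4(n+1) + 8)] · 2·8/5 → 16/5.
Convergence for |u + 1| · 16/5 < 1, i.e. |u + 1| < 5/16. So R = 5/16.
When u = -11/16, the terms behave like c/n; limit comparison with the harmonic series gives divergence.
At u = -21/16: an alternating series whose terms decrease to 0 in absolute value, so it converges by the Leibniz criterion.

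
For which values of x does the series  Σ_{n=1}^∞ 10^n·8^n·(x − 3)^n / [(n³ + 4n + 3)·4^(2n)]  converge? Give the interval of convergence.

By the ratio test, |a_{n+1}/a_n| = [(n³ + 4n + 3)/((n+1)³ + 4(n+1) + 3)] · 10·8/16 → 5.
Thus R = 1/(5) = 1/5.
When x = 16/5, the terms are on the order of 1/n³, so the series converges absolutely by comparison with the p-series (p = 3 > 1).
When x = 14/5, absolute convergence follows by limit comparison with Σ 1/n³.

[14/5, 16/5]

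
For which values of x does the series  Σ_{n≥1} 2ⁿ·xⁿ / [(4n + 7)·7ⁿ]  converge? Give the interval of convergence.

[-7/2, 7/2)

The ratio of consecutive coefficients is [(4n + 7)/(4(n+1) + 7)] · 2/7 → 2/7.
Hence the series converges for |x| < 1/(2/7) = 7/2, so the radius of convergence is 7/2.
When x = 7/2, comparison with the harmonic series Σ 1/n shows the series diverges.
At x = -7/2: convergence follows from the alternating series test (terms decrease monotonically to 0).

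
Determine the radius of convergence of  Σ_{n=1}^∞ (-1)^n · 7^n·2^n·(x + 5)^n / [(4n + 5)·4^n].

R = 2/7

By the ratio test, |a_{n+1}/a_n| = [(4n + 5)/(4(n+1) + 5)] · 7·2/4 → 7/2.
The series converges when 7/2 · |x + 5| < 1, giving R = 2/7.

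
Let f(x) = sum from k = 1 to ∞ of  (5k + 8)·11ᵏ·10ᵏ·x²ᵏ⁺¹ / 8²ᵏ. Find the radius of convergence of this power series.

By the ratio test, |a_{k+1}/a_k| = [(5(k+1) + 8)/(5k + 8)] · 11·10/64 → 55/32.
Since the exponent of x increases by 2 each term, convergence requires |x|² < 32/55, hence R = 4√110/55.

R = 4√110/55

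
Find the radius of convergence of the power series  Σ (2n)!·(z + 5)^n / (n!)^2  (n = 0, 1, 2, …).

R = 1/4

The ratio of consecutive coefficients is (2n+1)·(2n+2)/(n+1)² → 4.
Hence the series converges for |z + 5| < 1/(4) = 1/4, so the radius of convergence is 1/4.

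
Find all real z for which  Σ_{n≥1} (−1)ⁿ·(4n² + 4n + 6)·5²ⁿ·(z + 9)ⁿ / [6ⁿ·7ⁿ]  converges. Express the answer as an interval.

Apply the ratio test: |a_{n+1}| / |a_n| = [(4(n+1)² + 4(n+1) + 6)/(4n² + 4n + 6)] · 25/(6·7), which tends to 25/42 as n → ∞.
Convergence for |z + 9| · 25/42 < 1, i.e. |z + 9| < 42/25. So R = 42/25.
Endpoint z = -183/25: the terms do not tend to 0, so the series diverges.
When z = -267/25, the terms have absolute value of order n², which does not tend to 0, so the series diverges by the divergence test.

(-267/25, -183/25)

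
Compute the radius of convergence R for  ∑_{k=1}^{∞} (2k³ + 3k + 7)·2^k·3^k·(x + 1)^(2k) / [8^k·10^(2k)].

By the ratio test, |a_{k+1}/a_k| = [(2(k+1)³ + 3(k+1) + 7)/(2k³ + 3k + 7)] · 2·3/(8·100) → 3/400.
Since the exponent of (x + 1) increases by 2 each term, convergence requires |x + 1|² < 400/3, hence R = 20√3/3.

R = 20√3/3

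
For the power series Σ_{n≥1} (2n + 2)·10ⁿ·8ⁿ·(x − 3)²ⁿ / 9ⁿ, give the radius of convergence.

R = 3√5/20

Ratio test: |a_{n+1}/a_n| = [(2(n+1) + 2)/(2n + 2)] · 10·8/9 → 80/9 as n → ∞.
Writing y = (x − 3)², the series in y has radius 9/80, so |x − 3| < √(9/80) and R = 3√5/20.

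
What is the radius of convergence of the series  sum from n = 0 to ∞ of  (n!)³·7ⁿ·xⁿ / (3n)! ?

R = 27/7

Apply the ratio test: |a_{n+1}| / |a_n| = (n+1)³/[(3n+1)·(3n+2)·(3n+3)] · 7, which tends to 7/27 as n → ∞.
Convergence for |x| · 7/27 < 1, i.e. |x| < 27/7. So R = 27/7.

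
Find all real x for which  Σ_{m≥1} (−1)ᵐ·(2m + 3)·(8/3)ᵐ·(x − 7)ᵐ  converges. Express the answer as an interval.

(53/8, 59/8)

By the ratio test, |a_{m+1}/a_m| = [(2(m+1) + 3)/(2m + 3)] · 8/3 → 8/3.
Hence the series converges for |x − 7| < 1/(8/3) = 3/8, so the radius of convergence is 3/8.
At x = 59/8: the m-th term does not approach 0; divergence by the term test.
Endpoint x = 53/8: the m-th term does not approach 0; divergence by the term test.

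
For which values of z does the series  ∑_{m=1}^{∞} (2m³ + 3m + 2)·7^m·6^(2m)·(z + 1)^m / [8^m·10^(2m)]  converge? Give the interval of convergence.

(-263/63, 137/63)

Ratio test: |a_{m+1}/a_m| = [(2(m+1)³ + 3(m+1) + 2)/(2m³ + 3m + 2)] · 7·36/(8·100) → 63/200 as m → ∞.
The series converges when 63/200 · |z + 1| < 1, giving R = 200/63.
Check z = 137/63: the terms do not tend to 0, so the series diverges.
Endpoint z = -263/63: the terms have absolute value of order m³, which does not tend to 0, so the series diverges by the divergence test.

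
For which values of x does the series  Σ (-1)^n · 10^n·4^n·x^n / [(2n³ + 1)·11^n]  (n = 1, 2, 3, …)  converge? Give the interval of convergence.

By the ratio test, |a_{n+1}/a_n| = [(2n³ + 1)/(2(n+1)³ + 1)] · 10·4/11 → 40/11.
Thus R = 1/(40/11) = 11/40.
At x = 11/40: absolute convergence follows by limit comparison with Σ 1/n³.
Endpoint x = -11/40: absolute convergence follows by limit comparison with Σ 1/n³.

[-11/40, 11/40]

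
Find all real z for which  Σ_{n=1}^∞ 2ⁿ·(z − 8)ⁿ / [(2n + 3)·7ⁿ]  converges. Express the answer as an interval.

Ratio test: |a_{n+1}/a_n| = [(2n + 3)/(2(n+1) + 3)] · 2/7 → 2/7 as n → ∞.
Thus R = 1/(2/7) = 7/2.
Check z = 23/2: the terms behave like c/n; limit comparison with the harmonic series gives divergence.
At z = 9/2: convergence follows from the alternating series test (terms decrease monotonically to 0).

[9/2, 23/2)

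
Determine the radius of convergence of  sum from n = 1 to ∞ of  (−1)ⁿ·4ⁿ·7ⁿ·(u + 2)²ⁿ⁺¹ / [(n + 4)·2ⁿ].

R = √14/14

Ratio test: |a_{n+1}/a_n| = [(n + 4)/((n+1) + 4)] · 4·7/2 → 14 as n → ∞.
Since the exponent of (u + 2) increases by 2 each term, convergence requires |u + 2|² < 1/14, hence R = √14/14.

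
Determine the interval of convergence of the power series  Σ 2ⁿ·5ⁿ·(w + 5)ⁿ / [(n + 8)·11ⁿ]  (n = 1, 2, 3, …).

[-61/10, -39/10)

Apply the ratio test: |a_{n+1}| / |a_n| = [(n + 8)/((n+1) + 8)] · 2·5/11, which tends to 10/11 as n → ∞.
The series converges when 10/11 · |w + 5| < 1, giving R = 11/10.
At w = -39/10: the terms are asymptotic to a nonzero constant times 1/n, so the series diverges by limit comparison with Σ 1/n.
When w = -61/10, an alternating series whose terms decrease to 0 in absolute value, so it converges by the Leibniz criterion.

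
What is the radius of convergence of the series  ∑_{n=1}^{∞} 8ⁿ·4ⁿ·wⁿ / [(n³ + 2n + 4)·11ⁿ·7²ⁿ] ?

Ratio test: |a_{n+1}/a_n| = [(n³ + 2n + 4)/((n+1)³ + 2(n+1) + 4)] · 8·4/(11·49) → 32/539 as n → ∞.
The series converges when 32/539 · |w| < 1, giving R = 539/32.

R = 539/32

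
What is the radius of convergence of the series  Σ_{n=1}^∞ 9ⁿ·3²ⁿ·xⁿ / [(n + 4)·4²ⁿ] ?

R = 16/81

By the ratio test, |a_{n+1}/a_n| = [(n + 4)/((n+1) + 4)] · 9·9/16 → 81/16.
The series converges when 81/16 · |x| < 1, giving R = 16/81.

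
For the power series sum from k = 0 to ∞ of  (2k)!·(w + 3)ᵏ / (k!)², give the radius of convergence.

The ratio of consecutive coefficients is (2k+1)·(2k+2)/(k+1)² → 4.
Thus R = 1/(4) = 1/4.

R = 1/4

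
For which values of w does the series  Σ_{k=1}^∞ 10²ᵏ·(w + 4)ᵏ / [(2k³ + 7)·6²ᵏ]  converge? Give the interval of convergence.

[-109/25, -91/25]

Apply the ratio test: |a_{k+1}| / |a_k| = [(2k³ + 7)/(2(k+1)³ + 7)] · 100/36, which tends to 25/9 as k → ∞.
The series converges when 25/9 · |w + 4| < 1, giving R = 9/25.
When w = -91/25, absolute convergence follows by limit comparison with Σ 1/k³.
Check w = -109/25: the series is dominated by a constant times Σ 1/k³, which converges (p = 3 > 1).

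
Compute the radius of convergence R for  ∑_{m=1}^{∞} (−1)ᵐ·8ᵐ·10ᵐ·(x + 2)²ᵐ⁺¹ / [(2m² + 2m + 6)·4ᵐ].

R = √5/10

Ratio test: |a_{m+1}/a_m| = [(2m² + 2m + 6)/(2(m+1)² + 2(m+1) + 6)] · 8·10/4 → 20 as m → ∞.
Writing y = (x + 2)², the series in y has radius 1/20, so |x + 2| < √(1/20) and R = √5/10.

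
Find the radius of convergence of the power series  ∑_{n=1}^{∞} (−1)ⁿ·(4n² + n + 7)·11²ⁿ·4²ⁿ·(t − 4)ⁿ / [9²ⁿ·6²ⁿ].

R = 729/484

Ratio test: |a_{n+1}/a_n| = [(4(n+1)² + (n+1) + 7)/(4n² + n + 7)] · 121·16/(81·36) → 484/729 as n → ∞.
Hence the series converges for |t − 4| < 1/(484/729) = 729/484, so the radius of convergence is 729/484.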